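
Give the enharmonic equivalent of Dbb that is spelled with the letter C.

C

Plain C sits at the same pitch as Dbb, so on the letter C the same pitch needs a natural: C.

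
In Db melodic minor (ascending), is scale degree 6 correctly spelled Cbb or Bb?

Each scale degree takes a distinct letter name. Degree 6 of a scale on D must use the letter B.
Bb and Cbb are enharmonically the same pitch, but only Bb uses the letter B, so it is the correct spelling here.

Bb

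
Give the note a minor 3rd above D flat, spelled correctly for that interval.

Fb

A third above D lands on the letter F.
A minor third spans 3 semitones, so Db moves to pitch class 4. On the letter F that is Fb.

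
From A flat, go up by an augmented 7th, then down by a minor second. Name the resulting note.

An augmented seventh up from Ab is G# (letter G, 12 semitones up).
A minor second down from G# is F## (letter F, 1 semitone down).

F##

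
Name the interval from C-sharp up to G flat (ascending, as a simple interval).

The letter names run C→G, a span of 4 letter steps, so the interval is some kind of fifth.
C# to Gb is 5 semitones. A perfect fifth is 7, so 5 makes it doubly diminished.

doubly diminished fifth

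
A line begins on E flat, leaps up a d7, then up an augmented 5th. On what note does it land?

A diminished seventh up from Eb is Dbb (letter D, 9 semitones up).
An augmented fifth up from Dbb is Ab (letter A, 8 semitones up).

Ab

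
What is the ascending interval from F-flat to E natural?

augmented seventh

Counting letters F–G–A–B–C–D–E gives a seventh.
Fb→E = 12 semitones, 1 wider than the major seventh (11), so augmented.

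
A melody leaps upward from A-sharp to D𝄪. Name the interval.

augmented fourth

Counting letters A–B–C–D gives a fourth.
A#→D## = 6 semitones, 1 wider than the perfect fourth (5), so augmented.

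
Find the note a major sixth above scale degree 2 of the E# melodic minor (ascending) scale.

D##

Scale degree 2 of E# melodic minor (ascending) is F##.
A major sixth (9 semitones) above F## lands on the letter D, giving D##.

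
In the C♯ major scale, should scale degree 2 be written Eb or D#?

D#

Each scale degree takes a distinct letter name. Degree 2 of a scale on C must use the letter D.
D# and Eb are enharmonically the same pitch, but only D# uses the letter D, so it is the correct spelling here.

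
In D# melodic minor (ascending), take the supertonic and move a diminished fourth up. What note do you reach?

A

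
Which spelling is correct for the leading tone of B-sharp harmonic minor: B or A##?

A##

Each scale degree takes a distinct letter name. Degree 7 of a scale on B must use the letter A.
A## and B are enharmonically the same pitch, but only A## uses the letter A, so it is the correct spelling here.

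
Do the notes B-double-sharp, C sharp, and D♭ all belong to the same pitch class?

B## = pitch class 1 and C# = pitch class 1 and Db = pitch class 1 — the same pitch class, so they are enharmonic equivalents.

Yes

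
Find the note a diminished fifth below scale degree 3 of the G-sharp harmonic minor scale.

Scale degree 3 of G# harmonic minor is B.
A diminished fifth (6 semitones) below B lands on the letter E, giving E#.

E#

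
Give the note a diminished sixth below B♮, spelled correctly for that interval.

A sixth below B lands on the letter D.
A diminished sixth spans 7 semitones, so B moves to pitch class 4. On the letter D that is D##.

D##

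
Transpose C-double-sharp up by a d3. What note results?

C up a major third is E, so the target letter is E.
From C##, a diminished third is 2 semitones up: E.

E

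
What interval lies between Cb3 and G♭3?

perfect fifth

The letter names run C→G, a span of 4 letter steps, so the interval is some kind of fifth.
Cb to Gb is 7 semitones. A perfect fifth is 7, so 7 makes it perfect.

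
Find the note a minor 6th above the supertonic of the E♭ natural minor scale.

The supertonic of Eb natural minor is F.
A minor sixth (8 semitones) above F lands on the letter D, giving Db.

Db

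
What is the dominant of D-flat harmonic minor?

Ab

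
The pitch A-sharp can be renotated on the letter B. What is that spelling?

Bb

Plain B sits 1 semitone above A#, so on the letter B the same pitch needs a flat: Bb.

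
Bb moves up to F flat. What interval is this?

The letter names run B→F, a span of 4 letter steps, so the interval is some kind of fifth.
Bb to Fb is 6 semitones. A perfect fifth is 7, so 6 makes it diminished.

diminished fifth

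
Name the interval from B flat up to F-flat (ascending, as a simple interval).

Counting letters B–C–D–E–F gives a fifth.
Bb→Fb = 6 semitones, 1 narrower than the perfect fifth (7), so diminished.

diminished fifth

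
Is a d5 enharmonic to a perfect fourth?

A diminished fifth spans 6 semitones; a perfect fourth spans 5.
The spans differ, so they are not enharmonic equivalents.

No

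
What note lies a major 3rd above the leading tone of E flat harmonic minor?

F#

The leading tone of Eb harmonic minor is D.
A major third (4 semitones) above D lands on the letter F, giving F#.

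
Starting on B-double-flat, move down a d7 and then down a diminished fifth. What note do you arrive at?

F#

A diminished seventh down from Bbb is C (letter C, 9 semitones down).
A diminished fifth down from C is F# (letter F, 6 semitones down).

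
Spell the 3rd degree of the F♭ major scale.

Degree 3 takes the letter 2 steps above F, which is A.
In major, degree 3 sits 4 semitones above the tonic. Fb + 4 semitones is pitch class 8, spelled on A as Ab.

Ab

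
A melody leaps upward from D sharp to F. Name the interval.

diminished third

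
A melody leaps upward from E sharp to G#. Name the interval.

Counting letters E–F–G gives a third.
E#→G# = 3 semitones, 1 narrower than the major third (4), so minor.

minor third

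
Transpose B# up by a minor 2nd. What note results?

C#

B up a major second is C#, so the target letter is C.
From B#, a minor second is 1 semitone up: C#.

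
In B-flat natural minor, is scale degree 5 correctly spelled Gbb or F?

F

Each scale degree takes a distinct letter name. Degree 5 of a scale on B must use the letter F.
F and Gbb are enharmonically the same pitch, but only F uses the letter F, so it is the correct spelling here.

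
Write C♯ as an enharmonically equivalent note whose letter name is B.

Plain B sits 2 semitones below C#, so on the letter B the same pitch needs a double sharp: B##.

B##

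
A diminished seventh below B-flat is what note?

C#

A seventh below B lands on the letter C.
A diminished seventh spans 9 semitones, so Bb moves to pitch class 1. On the letter C that is C#.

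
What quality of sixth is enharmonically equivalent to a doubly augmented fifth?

A doubly augmented fifth spans 9 semitones.
A sixth spanning 9 semitones is major (the major sixth is 9).

major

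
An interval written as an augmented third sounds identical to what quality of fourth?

perfect

An augmented third spans 5 semitones.
A fourth spanning 5 semitones is perfect (the perfect fourth is 5).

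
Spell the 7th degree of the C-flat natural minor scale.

Degree 7 takes the letter 6 steps above C, which is B.
In natural minor, degree 7 sits 10 semitones above the tonic. Cb + 10 semitones is pitch class 9, spelled on B as Bbb.

Bbb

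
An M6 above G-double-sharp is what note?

E##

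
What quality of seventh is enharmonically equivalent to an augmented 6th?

minor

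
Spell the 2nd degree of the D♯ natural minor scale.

The D# natural minor scale runs D# E# F# G# A# B C#.
Degree 2 is E#.

E#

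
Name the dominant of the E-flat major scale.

Bb

Degree 5 takes the letter 4 steps above E, which is B.
In major, degree 5 sits 7 semitones above the tonic. Eb + 7 semitones is pitch class 10, spelled on B as Bb.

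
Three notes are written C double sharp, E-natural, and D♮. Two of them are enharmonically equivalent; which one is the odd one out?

E

In 12-tone equal temperament, enharmonic equivalents share a pitch class. C## is pitch class 2; E is pitch class 4; D is pitch class 2.
C## and D share pitch class 2, while E is pitch class 4.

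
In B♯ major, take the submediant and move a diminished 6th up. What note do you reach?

E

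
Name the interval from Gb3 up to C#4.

The letter names run G→C, a span of 3 letter steps, so the interval is some kind of fourth.
Gb to C# is 7 semitones. A perfect fourth is 5, so 7 makes it doubly augmented.

doubly augmented fourth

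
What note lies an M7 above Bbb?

Ab

A seventh above B lands on the letter A.
A major seventh spans 11 semitones, so Bbb moves to pitch class 8. On the letter A that is Ab.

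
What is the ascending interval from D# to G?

diminished fourth

The letter names run D→G, a span of 3 letter steps, so the interval is some kind of fourth.
D# to G is 4 semitones. A perfect fourth is 5, so 4 makes it diminished.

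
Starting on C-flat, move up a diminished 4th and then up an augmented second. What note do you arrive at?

A diminished fourth up from Cb is Fbb (letter F, 4 semitones up).
An augmented second up from Fbb is Gb (letter G, 3 semitones up).

Gb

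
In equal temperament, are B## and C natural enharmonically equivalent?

B## is pitch class 1; C is pitch class 0.
The pitch classes differ (1 vs. 0), so they are not enharmonic equivalents.

No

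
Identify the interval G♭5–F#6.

augmented seventh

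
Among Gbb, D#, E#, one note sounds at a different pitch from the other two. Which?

In 12-tone equal temperament, enharmonic equivalents share a pitch class. Gbb is pitch class 5; D# is pitch class 3; E# is pitch class 5.
Gbb and E# share pitch class 5, while D# is pitch class 3.

D#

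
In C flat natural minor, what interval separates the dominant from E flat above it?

major sixth

The dominant of Cb natural minor is Gb.
Gb up to Eb: letters G→E make it a sixth; 9 semitones makes it major.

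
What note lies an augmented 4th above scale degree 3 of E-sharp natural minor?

C##

Scale degree 3 of E# natural minor is G#.
An augmented fourth (6 semitones) above G# lands on the letter C, giving C##.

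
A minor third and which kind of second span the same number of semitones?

augmented

A minor third spans 3 semitones.
A second spanning 3 semitones is augmented (the major second is 2).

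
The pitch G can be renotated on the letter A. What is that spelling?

Abb

Plain A sits 2 semitones above G, so on the letter A the same pitch needs a double flat: Abb.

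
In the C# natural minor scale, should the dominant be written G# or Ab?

G#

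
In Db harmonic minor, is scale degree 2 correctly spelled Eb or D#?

Eb

Each scale degree takes a distinct letter name. Degree 2 of a scale on D must use the letter E.
Eb and D# are enharmonically the same pitch, but only Eb uses the letter E, so it is the correct spelling here.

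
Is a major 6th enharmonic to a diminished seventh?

Yes

A major sixth spans 9 semitones; a diminished seventh spans 9.
They are enharmonically equivalent.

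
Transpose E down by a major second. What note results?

A second below E lands on the letter D.
A major second spans 2 semitones, so E moves to pitch class 2. On the letter D that is D.

D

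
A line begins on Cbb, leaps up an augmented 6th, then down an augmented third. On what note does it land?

Fbb

An augmented sixth up from Cbb is Ab (letter A, 10 semitones up).
An augmented third down from Ab is Fbb (letter F, 5 semitones down).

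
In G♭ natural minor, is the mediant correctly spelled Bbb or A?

Bbb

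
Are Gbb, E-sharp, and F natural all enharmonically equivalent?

Gbb is pitch class 5; E# is pitch class 5; F is pitch class 5.
All spellings map to pitch class 5, so they are enharmonically equivalent.

Yes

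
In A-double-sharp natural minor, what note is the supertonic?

B##

The A## natural minor scale runs A## B## C## D## E## F## G##.
Degree 2 is B##.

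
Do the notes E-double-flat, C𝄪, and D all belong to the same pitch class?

Yes

Ebb = pitch class 2 and C## = pitch class 2 and D = pitch class 2 — the same pitch class, so they are enharmonic equivalents.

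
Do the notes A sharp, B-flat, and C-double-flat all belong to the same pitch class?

Yes

A# is pitch class 10; Bb is pitch class 10; Cbb is pitch class 10.
All spellings map to pitch class 10, so they are enharmonically equivalent.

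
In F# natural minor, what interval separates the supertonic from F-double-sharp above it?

major seventh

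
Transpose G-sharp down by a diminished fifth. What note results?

A fifth below G lands on the letter C.
A diminished fifth spans 6 semitones, so G# moves to pitch class 2. On the letter C that is C##.

C##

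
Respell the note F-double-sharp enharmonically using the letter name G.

G

Plain G sits at the same pitch as F##, so on the letter G the same pitch needs a natural: G.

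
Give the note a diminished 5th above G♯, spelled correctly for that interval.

G up a perfect fifth is D, so the target letter is D.
From G#, a diminished fifth is 6 semitones up: D.

D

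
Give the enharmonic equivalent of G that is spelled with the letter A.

Abb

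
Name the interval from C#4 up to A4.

minor sixth

The letter names run C→A, a span of 5 letter steps, so the interval is some kind of sixth.
C# to A is 8 semitones. A major sixth is 9, so 8 makes it minor.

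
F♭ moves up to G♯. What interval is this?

doubly augmented second

The letter names run F→G, a span of 1 letter step, so the interval is some kind of second.
Fb to G# is 4 semitones. A major second is 2, so 4 makes it doubly augmented.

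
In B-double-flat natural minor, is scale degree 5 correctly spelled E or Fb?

Fb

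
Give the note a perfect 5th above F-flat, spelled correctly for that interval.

F up a perfect fifth is C, so the target letter is C.
From Fb, a perfect fifth is 7 semitones up: Cb.

Cb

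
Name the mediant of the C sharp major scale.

E#

Degree 3 takes the letter 2 steps above C, which is E.
In major, degree 3 sits 4 semitones above the tonic. C# + 4 semitones is pitch class 5, spelled on E as E#.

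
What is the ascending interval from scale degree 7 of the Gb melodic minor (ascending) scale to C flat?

diminished fifth

Scale degree 7 of Gb melodic minor (ascending) is F.
F up to Cb: letters F→C make it a fifth; 6 semitones makes it diminished.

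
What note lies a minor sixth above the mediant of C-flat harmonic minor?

The mediant of Cb harmonic minor is Ebb.
A minor sixth (8 semitones) above Ebb lands on the letter C, giving Cbb.

Cbb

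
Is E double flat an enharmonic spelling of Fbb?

No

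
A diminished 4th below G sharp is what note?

D##

G down a perfect fourth is D, so the target letter is D.
From G#, a diminished fourth is 4 semitones down: D##.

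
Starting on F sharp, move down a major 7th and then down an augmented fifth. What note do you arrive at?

A major seventh down from F# is G (letter G, 11 semitones down).
An augmented fifth down from G is Cb (letter C, 8 semitones down).

Cb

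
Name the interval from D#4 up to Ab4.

The letter names run D→A, a span of 4 letter steps, so the interval is some kind of fifth.
D# to Ab is 5 semitones. A perfect fifth is 7, so 5 makes it doubly diminished.

doubly diminished fifth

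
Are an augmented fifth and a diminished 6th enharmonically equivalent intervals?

An augmented fifth spans 8 semitones; a diminished sixth spans 7.
The spans differ, so they are not enharmonic equivalents.

No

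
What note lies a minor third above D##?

F##

D up a major third is F#, so the target letter is F.
From D##, a minor third is 3 semitones up: F##.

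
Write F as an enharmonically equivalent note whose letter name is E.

E#

Plain E sits 1 semitone below F, so on the letter E the same pitch needs a sharp: E#.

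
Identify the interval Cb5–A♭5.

major sixth

Counting letters C–D–E–F–G–A gives a sixth.
Cb→Ab = 9 semitones, exactly the major sixth.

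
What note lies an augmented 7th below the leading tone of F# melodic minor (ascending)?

The leading tone of F# melodic minor (ascending) is E#.
An augmented seventh (12 semitones) below E# lands on the letter F, giving F.

F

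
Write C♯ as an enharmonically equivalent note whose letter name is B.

B##

Plain B sits 2 semitones below C#, so on the letter B the same pitch needs a double sharp: B##.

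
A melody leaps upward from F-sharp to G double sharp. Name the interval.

augmented second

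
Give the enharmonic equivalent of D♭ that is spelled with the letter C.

Plain C sits 1 semitone below Db, so on the letter C the same pitch needs a sharp: C#.

C#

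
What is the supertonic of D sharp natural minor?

Degree 2 takes the letter 1 step above D, which is E.
In natural minor, degree 2 sits 2 semitones above the tonic. D# + 2 semitones is pitch class 5, spelled on E as E#.

E#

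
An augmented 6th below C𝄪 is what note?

E

C down a major sixth is Eb, so the target letter is E.
From C##, an augmented sixth is 10 semitones down: E.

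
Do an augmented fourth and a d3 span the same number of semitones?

An augmented fourth spans 6 semitones; a diminished third spans 2.
The spans differ, so they are not enharmonic equivalents.

No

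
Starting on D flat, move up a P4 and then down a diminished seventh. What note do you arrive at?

A

A perfect fourth up from Db is Gb (letter G, 5 semitones up).
A diminished seventh down from Gb is A (letter A, 9 semitones down).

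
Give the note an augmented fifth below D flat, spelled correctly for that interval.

Gbb

D down a perfect fifth is G, so the target letter is G.
From Db, an augmented fifth is 8 semitones down: Gbb.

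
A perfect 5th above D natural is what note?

A

D up a perfect fifth is A, so the target letter is A.
From D, a perfect fifth is 7 semitones up: A.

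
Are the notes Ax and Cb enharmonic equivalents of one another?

A## is pitch class 11; Cb is pitch class 11.
All spellings map to pitch class 11, so they are enharmonically equivalent.

Yes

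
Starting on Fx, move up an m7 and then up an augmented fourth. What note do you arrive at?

A minor seventh up from F## is E# (letter E, 10 semitones up).
An augmented fourth up from E# is A## (letter A, 6 semitones up).

A##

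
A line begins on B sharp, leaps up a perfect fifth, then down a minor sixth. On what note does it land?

A##

A perfect fifth up from B# is F## (letter F, 7 semitones up).
A minor sixth down from F## is A## (letter A, 8 semitones down).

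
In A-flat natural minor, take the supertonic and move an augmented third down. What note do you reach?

The supertonic of Ab natural minor is Bb.
An augmented third (5 semitones) below Bb lands on the letter G, giving Gbb.

Gbb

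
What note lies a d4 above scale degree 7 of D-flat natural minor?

Scale degree 7 of Db natural minor is Cb.
A diminished fourth (4 semitones) above Cb lands on the letter F, giving Fbb.

Fbb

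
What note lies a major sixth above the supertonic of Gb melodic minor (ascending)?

The supertonic of Gb melodic minor (ascending) is Ab.
A major sixth (9 semitones) above Ab lands on the letter F, giving F.

F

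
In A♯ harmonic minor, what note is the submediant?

F#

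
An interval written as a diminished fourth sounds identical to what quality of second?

doubly augmented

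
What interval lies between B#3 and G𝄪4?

major sixth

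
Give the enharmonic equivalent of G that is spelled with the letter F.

F##

G is pitch class 7. The letter F alone is pitch class 5.
To reach pitch class 7 from F requires an offset of +2 semitones, i.e. double sharp: F##.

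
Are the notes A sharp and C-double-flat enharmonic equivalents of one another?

A# is pitch class 10; Cbb is pitch class 10.
All spellings map to pitch class 10, so they are enharmonically equivalent.

Yes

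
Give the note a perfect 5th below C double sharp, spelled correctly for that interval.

A fifth below C lands on the letter F.
A perfect fifth spans 7 semitones, so C## moves to pitch class 7. On the letter F that is F##.

F##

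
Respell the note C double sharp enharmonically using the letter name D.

Plain D sits at the same pitch as C##, so on the letter D the same pitch needs a natural: D.

D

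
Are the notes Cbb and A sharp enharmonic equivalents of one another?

Cbb is pitch class 10; A# is pitch class 10.
All spellings map to pitch class 10, so they are enharmonically equivalent.

Yes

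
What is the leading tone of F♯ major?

E#

Degree 7 takes the letter 6 steps above F, which is E.
In major, degree 7 sits 11 semitones above the tonic. F# + 11 semitones is pitch class 5, spelled on E as E#.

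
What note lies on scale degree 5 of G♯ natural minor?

D#

The G# natural minor scale runs G# A# B C# D# E F#.
Degree 5 is D#.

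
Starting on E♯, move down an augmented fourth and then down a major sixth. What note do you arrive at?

An augmented fourth down from E# is B (letter B, 6 semitones down).
A major sixth down from B is D (letter D, 9 semitones down).

D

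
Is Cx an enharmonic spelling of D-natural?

Yes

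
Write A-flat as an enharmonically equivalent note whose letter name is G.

Plain G sits 1 semitone below Ab, so on the letter G the same pitch needs a sharp: G#.

G#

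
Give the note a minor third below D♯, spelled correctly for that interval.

D down a major third is Bb, so the target letter is B.
From D#, a minor third is 3 semitones down: B#.

B#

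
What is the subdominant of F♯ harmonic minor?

B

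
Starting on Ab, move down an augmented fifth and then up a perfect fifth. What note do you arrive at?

Abb

An augmented fifth down from Ab is Dbb (letter D, 8 semitones down).
A perfect fifth up from Dbb is Abb (letter A, 7 semitones up).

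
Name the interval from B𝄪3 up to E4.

Counting letters B–C–D–E gives a fourth.
B##→E = 3 semitones, 2 narrower than the perfect fourth (5), so doubly diminished.

doubly diminished fourth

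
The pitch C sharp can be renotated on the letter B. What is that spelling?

B##

C# is pitch class 1. The letter B alone is pitch class 11.
To reach pitch class 1 from B requires an offset of +2 semitones, i.e. double sharp: B##.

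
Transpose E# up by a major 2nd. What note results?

F##

A second above E lands on the letter F.
A major second spans 2 semitones, so E# moves to pitch class 7. On the letter F that is F##.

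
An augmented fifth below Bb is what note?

A fifth below B lands on the letter E.
An augmented fifth spans 8 semitones, so Bb moves to pitch class 2. On the letter E that is Ebb.

Ebb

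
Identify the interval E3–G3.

Counting letters E–F–G gives a third.
E→G = 3 semitones, 1 narrower than the major third (4), so minor.

minor third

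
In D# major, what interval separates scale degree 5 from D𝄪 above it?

augmented fourth

Scale degree 5 of D# major is A#.
A# up to D##: letters A→D make it a fourth; 6 semitones makes it augmented.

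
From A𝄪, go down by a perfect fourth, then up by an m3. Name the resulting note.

G##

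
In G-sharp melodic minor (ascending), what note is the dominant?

D#

The G# melodic minor (ascending) scale runs G# A# B C# D# E# F##.
Degree 5 is D#.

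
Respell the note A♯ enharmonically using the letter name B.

Bb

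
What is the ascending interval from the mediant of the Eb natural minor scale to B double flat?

minor third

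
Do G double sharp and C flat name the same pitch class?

No

G## is pitch class 9; Cb is pitch class 11.
The pitch classes differ (9 vs. 11), so they are not enharmonic equivalents.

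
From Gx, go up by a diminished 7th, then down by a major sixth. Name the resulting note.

A

A diminished seventh up from G## is F# (letter F, 9 semitones up).
A major sixth down from F# is A (letter A, 9 semitones down).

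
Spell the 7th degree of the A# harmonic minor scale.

The A# harmonic minor scale runs A# B# C# D# E# F# G##.
Degree 7 is G##.

G##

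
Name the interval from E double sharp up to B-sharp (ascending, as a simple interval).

diminished fifth

Counting letters E–F–G–A–B gives a fifth.
E##→B# = 6 semitones, 1 narrower than the perfect fifth (7), so diminished.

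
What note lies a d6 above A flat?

Fbb

A sixth above A lands on the letter F.
A diminished sixth spans 7 semitones, so Ab moves to pitch class 3. On the letter F that is Fbb.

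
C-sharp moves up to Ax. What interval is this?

augmented sixth

The letter names run C→A, a span of 5 letter steps, so the interval is some kind of sixth.
C# to A## is 10 semitones. A major sixth is 9, so 10 makes it augmented.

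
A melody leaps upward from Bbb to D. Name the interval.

Counting letters B–C–D gives a third.
Bbb→D = 5 semitones, 1 wider than the major third (4), so augmented.

augmented third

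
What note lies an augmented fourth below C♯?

A fourth below C lands on the letter G.
An augmented fourth spans 6 semitones, so C# moves to pitch class 7. On the letter G that is G.

G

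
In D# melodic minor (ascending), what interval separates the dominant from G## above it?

major seventh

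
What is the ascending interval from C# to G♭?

Counting letters C–D–E–F–G gives a fifth.
C#→Gb = 5 semitones, 2 narrower than the perfect fifth (7), so doubly diminished.

doubly diminished fifth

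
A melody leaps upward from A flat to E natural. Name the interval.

augmented fifth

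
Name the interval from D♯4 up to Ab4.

The letter names run D→A, a span of 4 letter steps, so the interval is some kind of fifth.
D# to Ab is 5 semitones. A perfect fifth is 7, so 5 makes it doubly diminished.

doubly diminished fifth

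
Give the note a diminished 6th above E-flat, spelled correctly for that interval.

E up a major sixth is C#, so the target letter is C.
From Eb, a diminished sixth is 7 semitones up: Cbb.

Cbb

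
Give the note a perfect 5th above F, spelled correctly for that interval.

C

A fifth above F lands on the letter C.
A perfect fifth spans 7 semitones, so F moves to pitch class 0. On the letter C that is C.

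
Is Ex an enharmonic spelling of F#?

E## = pitch class 6 and F# = pitch class 6 — the same pitch class, so they are enharmonic equivalents.

Yes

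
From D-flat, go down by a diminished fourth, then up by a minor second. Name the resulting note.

A diminished fourth down from Db is A (letter A, 4 semitones down).
A minor second up from A is Bb (letter B, 1 semitone up).

Bb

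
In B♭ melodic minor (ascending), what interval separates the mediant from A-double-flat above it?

The mediant of Bb melodic minor (ascending) is Db.
Db up to Abb: letters D→A make it a fifth; 6 semitones makes it diminished.

diminished fifth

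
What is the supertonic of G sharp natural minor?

Degree 2 takes the letter 1 step above G, which is A.
In natural minor, degree 2 sits 2 semitones above the tonic. G# + 2 semitones is pitch class 10, spelled on A as A#.

A#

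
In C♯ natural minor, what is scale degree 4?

The C# natural minor scale runs C# D# E F# G# A B.
Degree 4 is F#.

F#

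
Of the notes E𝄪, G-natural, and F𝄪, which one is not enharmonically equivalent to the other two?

E##

In 12-tone equal temperament, enharmonic equivalents share a pitch class. E## is pitch class 6; G is pitch class 7; F## is pitch class 7.
G and F## share pitch class 7, while E## is pitch class 6.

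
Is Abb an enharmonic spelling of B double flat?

No

Two spellings are enharmonically equivalent only if they share a pitch class.
Here Abb → 7, Bbb → 9; 7 ≠ 9, so they are not.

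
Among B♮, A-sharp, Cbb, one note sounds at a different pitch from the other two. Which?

In 12-tone equal temperament, enharmonic equivalents share a pitch class. B is pitch class 11; A# is pitch class 10; Cbb is pitch class 10.
A# and Cbb share pitch class 10, while B is pitch class 11.

B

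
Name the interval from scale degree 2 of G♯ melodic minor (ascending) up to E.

diminished fifth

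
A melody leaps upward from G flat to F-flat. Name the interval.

minor seventh

The letter names run G→F, a span of 6 letter steps, so the interval is some kind of seventh.
Gb to Fb is 10 semitones. A major seventh is 11, so 10 makes it minor.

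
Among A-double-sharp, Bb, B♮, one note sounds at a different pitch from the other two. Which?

In 12-tone equal temperament, enharmonic equivalents share a pitch class. A## is pitch class 11; Bb is pitch class 10; B is pitch class 11.
A## and B share pitch class 11, while Bb is pitch class 10.

Bb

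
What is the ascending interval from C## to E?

Counting letters C–D–E gives a third.
C##→E = 2 semitones, 2 narrower than the major third (4), so diminished.

diminished third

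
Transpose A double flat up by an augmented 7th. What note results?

G

A seventh above A lands on the letter G.
An augmented seventh spans 12 semitones, so Abb moves to pitch class 7. On the letter G that is G.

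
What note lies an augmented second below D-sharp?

C

D down a major second is C, so the target letter is C.
From D#, an augmented second is 3 semitones down: C.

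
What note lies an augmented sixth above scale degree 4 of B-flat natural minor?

Scale degree 4 of Bb natural minor is Eb.
An augmented sixth (10 semitones) above Eb lands on the letter C, giving C#.

C#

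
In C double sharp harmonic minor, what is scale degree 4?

Degree 4 takes the letter 3 steps above C, which is F.
In harmonic minor, degree 4 sits 5 semitones above the tonic. C## + 5 semitones is pitch class 7, spelled on F as F##.

F##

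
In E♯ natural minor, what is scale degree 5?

B#

The E# natural minor scale runs E# F## G# A# B# C# D#.
Degree 5 is B#.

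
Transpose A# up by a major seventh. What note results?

G##

A up a major seventh is G#, so the target letter is G.
From A#, a major seventh is 11 semitones up: G##.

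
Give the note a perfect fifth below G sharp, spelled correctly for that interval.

C#

A fifth below G lands on the letter C.
A perfect fifth spans 7 semitones, so G# moves to pitch class 1. On the letter C that is C#.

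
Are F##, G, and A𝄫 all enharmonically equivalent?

F## = pitch class 7 and G = pitch class 7 and Abb = pitch class 7 — the same pitch class, so they are enharmonic equivalents.

Yes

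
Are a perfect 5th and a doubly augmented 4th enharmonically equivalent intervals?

A perfect fifth spans 7 semitones; a doubly augmented fourth spans 7.
They are enharmonically equivalent.

Yes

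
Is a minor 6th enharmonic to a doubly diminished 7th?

Yes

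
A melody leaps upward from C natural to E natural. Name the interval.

major third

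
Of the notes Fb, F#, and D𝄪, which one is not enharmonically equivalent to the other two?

F#

In 12-tone equal temperament, enharmonic equivalents share a pitch class. Fb is pitch class 4; F# is pitch class 6; D## is pitch class 4.
Fb and D## share pitch class 4, while F# is pitch class 6.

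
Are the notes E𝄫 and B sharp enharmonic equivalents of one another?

Two spellings are enharmonically equivalent only if they share a pitch class.
Here Ebb → 2, B# → 0; 0 ≠ 2, so they are not.

No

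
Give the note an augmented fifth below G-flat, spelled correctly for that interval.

Cbb

A fifth below G lands on the letter C.
An augmented fifth spans 8 semitones, so Gb moves to pitch class 10. On the letter C that is Cbb.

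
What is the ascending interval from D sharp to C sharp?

minor seventh

The letter names run D→C, a span of 6 letter steps, so the interval is some kind of seventh.
D# to C# is 10 semitones. A major seventh is 11, so 10 makes it minor.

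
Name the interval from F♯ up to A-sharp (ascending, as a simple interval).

Counting letters F–G–A gives a third.
F#→A# = 4 semitones, exactly the major third.

major third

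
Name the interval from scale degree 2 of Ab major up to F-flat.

Scale degree 2 of Ab major is Bb.
Bb up to Fb: letters B→F make it a fifth; 6 semitones makes it diminished.

diminished fifth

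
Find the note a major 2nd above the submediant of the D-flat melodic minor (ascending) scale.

C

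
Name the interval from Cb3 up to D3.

The letter names run C→D, a span of 1 letter step, so the interval is some kind of second.
Cb to D is 3 semitones. A major second is 2, so 3 makes it augmented.

augmented second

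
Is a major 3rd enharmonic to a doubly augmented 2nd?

Yes

A major third spans 4 semitones; a doubly augmented second spans 4.
They are enharmonically equivalent.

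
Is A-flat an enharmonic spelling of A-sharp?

No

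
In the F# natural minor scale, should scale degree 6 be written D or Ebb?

D

Each scale degree takes a distinct letter name. Degree 6 of a scale on F must use the letter D.
D and Ebb are enharmonically the same pitch, but only D uses the letter D, so it is the correct spelling here.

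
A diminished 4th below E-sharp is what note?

A fourth below E lands on the letter B.
A diminished fourth spans 4 semitones, so E# moves to pitch class 1. On the letter B that is B##.

B##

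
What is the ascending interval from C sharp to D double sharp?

augmented second

The letter names run C→D, a span of 1 letter step, so the interval is some kind of second.
C# to D## is 3 semitones. A major second is 2, so 3 makes it augmented.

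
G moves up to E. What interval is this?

Counting letters G–A–B–C–D–E gives a sixth.
G→E = 9 semitones, exactly the major sixth.

major sixth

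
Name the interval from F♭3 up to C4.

The letter names run F→C, a span of 4 letter steps, so the interval is some kind of fifth.
Fb to C is 8 semitones. A perfect fifth is 7, so 8 makes it augmented.

augmented fifth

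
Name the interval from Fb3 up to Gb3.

major second

The letter names run F→G, a span of 1 letter step, so the interval is some kind of second.
Fb to Gb is 2 semitones. A major second is 2, so 2 makes it major.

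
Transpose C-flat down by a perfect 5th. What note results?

A fifth below C lands on the letter F.
A perfect fifth spans 7 semitones, so Cb moves to pitch class 4. On the letter F that is Fb.

Fb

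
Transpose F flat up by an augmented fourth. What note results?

F up a perfect fourth is Bb, so the target letter is B.
From Fb, an augmented fourth is 6 semitones up: Bb.

Bb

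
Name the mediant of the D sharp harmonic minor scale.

F#

The D# harmonic minor scale runs D# E# F# G# A# B C##.
Degree 3 is F#.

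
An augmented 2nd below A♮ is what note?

Gb

A down a major second is G, so the target letter is G.
From A, an augmented second is 3 semitones down: Gb.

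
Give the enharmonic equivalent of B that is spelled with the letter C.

Plain C sits 1 semitone above B, so on the letter C the same pitch needs a flat: Cb.

Cb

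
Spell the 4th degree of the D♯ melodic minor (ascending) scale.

Degree 4 takes the letter 3 steps above D, which is G.
In melodic minor (ascending), degree 4 sits 5 semitones above the tonic. D# + 5 semitones is pitch class 8, spelled on G as G#.

G#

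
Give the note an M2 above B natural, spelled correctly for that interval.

B up a major second is C#, so the target letter is C.
From B, a major second is 2 semitones up: C#.

C#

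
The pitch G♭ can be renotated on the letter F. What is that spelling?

F#

Gb is pitch class 6. The letter F alone is pitch class 5.
To reach pitch class 6 from F requires an offset of +1 semitone, i.e. sharp: F#.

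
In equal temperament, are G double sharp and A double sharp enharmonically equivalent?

G## is pitch class 9; A## is pitch class 11.
The pitch classes differ (9 vs. 11), so they are not enharmonic equivalents.

No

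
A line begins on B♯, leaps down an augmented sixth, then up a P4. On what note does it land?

G

An augmented sixth down from B# is D (letter D, 10 semitones down).
A perfect fourth up from D is G (letter G, 5 semitones up).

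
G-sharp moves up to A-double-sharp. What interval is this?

Counting letters G–A gives a second.
G#→A## = 3 semitones, 1 wider than the major second (2), so augmented.

augmented second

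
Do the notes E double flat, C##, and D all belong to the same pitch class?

Ebb is pitch class 2; C## is pitch class 2; D is pitch class 2.
All spellings map to pitch class 2, so they are enharmonically equivalent.

Yes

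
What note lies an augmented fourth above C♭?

F

A fourth above C lands on the letter F.
An augmented fourth spans 6 semitones, so Cb moves to pitch class 5. On the letter F that is F.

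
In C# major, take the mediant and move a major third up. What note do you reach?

G##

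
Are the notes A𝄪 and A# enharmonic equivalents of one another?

No

A## is pitch class 11; A# is pitch class 10.
The pitch classes differ (11 vs. 10), so they are not enharmonic equivalents.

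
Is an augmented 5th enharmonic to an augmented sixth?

An augmented fifth spans 8 semitones; an augmented sixth spans 10.
The spans differ, so they are not enharmonic equivalents.

No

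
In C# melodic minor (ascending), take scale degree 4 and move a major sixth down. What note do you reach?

Scale degree 4 of C# melodic minor (ascending) is F#.
A major sixth (9 semitones) below F# lands on the letter A, giving A.

A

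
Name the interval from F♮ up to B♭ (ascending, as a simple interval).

perfect fourth

Counting letters F–G–A–B gives a fourth.
F→Bb = 5 semitones, exactly the perfect fourth.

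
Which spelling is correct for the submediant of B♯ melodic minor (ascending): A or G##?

Each scale degree takes a distinct letter name. Degree 6 of a scale on B must use the letter G.
G## and A are enharmonically the same pitch, but only G## uses the letter G, so it is the correct spelling here.

G##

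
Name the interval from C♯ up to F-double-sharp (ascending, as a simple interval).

The letter names run C→F, a span of 3 letter steps, so the interval is some kind of fourth.
C# to F## is 6 semitones. A perfect fourth is 5, so 6 makes it augmented.

augmented fourth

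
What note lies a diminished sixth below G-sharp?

A sixth below G lands on the letter B.
A diminished sixth spans 7 semitones, so G# moves to pitch class 1. On the letter B that is B##.

B##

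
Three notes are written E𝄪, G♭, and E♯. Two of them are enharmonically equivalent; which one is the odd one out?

In 12-tone equal temperament, enharmonic equivalents share a pitch class. E## is pitch class 6; Gb is pitch class 6; E# is pitch class 5.
E## and Gb share pitch class 6, while E# is pitch class 5.

E#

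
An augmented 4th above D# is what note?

D up a perfect fourth is G, so the target letter is G.
From D#, an augmented fourth is 6 semitones up: G##.

G##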